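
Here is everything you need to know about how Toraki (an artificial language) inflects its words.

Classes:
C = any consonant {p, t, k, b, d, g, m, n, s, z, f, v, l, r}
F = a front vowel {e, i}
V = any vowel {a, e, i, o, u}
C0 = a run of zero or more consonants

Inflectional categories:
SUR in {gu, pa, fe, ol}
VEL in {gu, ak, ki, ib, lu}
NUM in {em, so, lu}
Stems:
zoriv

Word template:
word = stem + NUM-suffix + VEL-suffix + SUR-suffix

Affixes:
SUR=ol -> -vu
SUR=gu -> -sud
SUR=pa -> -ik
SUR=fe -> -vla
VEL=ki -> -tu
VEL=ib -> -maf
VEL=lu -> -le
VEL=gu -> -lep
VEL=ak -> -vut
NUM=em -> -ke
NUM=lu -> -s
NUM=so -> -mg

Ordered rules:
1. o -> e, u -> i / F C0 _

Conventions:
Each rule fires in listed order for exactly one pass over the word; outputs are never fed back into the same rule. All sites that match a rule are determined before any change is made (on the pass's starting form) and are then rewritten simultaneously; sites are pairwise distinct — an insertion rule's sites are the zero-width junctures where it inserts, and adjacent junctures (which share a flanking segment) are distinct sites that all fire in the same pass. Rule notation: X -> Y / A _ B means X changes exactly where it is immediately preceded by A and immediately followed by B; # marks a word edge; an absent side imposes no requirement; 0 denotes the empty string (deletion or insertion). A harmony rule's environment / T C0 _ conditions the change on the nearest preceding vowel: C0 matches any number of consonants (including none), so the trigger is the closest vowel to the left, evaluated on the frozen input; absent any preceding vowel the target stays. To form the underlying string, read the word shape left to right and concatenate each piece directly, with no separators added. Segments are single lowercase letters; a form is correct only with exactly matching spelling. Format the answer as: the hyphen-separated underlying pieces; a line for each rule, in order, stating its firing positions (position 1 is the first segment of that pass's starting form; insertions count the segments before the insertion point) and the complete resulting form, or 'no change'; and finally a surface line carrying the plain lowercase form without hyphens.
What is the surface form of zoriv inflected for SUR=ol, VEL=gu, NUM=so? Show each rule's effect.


underlying: zoriv-mg-lep-vu
1. o -> e, u -> i / F C0 _: fires at position(s) 12: zorivmglepvi
surface: zorivmglepvi


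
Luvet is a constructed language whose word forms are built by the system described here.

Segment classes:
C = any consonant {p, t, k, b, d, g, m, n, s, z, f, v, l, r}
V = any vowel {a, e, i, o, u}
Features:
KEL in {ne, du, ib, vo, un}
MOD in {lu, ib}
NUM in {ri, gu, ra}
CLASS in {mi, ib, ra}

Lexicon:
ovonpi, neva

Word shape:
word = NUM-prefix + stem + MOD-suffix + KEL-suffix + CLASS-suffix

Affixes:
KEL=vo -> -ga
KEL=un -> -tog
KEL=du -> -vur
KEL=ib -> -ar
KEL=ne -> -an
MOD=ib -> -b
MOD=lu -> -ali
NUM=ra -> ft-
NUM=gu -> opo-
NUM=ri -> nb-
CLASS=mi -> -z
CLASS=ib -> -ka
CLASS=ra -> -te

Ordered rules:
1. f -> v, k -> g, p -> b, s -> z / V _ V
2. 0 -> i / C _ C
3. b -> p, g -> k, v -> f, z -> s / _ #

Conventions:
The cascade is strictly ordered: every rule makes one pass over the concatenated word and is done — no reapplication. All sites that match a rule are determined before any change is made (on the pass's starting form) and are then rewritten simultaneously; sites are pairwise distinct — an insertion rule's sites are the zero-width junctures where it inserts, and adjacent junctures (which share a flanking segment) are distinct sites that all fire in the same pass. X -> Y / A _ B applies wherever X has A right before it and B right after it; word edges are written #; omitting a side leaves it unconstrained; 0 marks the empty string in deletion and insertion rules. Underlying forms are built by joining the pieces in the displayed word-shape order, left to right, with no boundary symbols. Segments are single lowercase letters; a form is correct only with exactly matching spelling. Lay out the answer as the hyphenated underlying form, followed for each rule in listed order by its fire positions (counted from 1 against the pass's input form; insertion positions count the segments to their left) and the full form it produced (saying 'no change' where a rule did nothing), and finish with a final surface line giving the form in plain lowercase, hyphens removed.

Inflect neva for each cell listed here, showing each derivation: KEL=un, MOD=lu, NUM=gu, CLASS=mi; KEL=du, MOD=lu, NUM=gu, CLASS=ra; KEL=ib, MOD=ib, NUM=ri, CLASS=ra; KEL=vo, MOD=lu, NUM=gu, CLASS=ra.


cell KEL=un, MOD=lu, NUM=gu, CLASS=mi:
underlying: opo-neva-ali-tog-z
1. f -> v, k -> g, p -> b, s -> z / V _ V: fires at position(s) 2: obonevaalitogz
2. 0 -> i / C _ C: inserts after position(s) 13: obonevaalitogiz
3. b -> p, g -> k, v -> f, z -> s / _ #: fires at position(s) 15: obonevaalitogis
surface: obonevaalitogis

cell KEL=du, MOD=lu, NUM=gu, CLASS=ra:
underlying: opo-neva-ali-vur-te
1. f -> v, k -> g, p -> b, s -> z / V _ V: fires at position(s) 2: obonevaalivurte
2. 0 -> i / C _ C: inserts after position(s) 13: obonevaalivurite
3. b -> p, g -> k, v -> f, z -> s / _ #: no change
surface: obonevaalivurite

cell KEL=ib, MOD=ib, NUM=ri, CLASS=ra:
underlying: nb-neva-b-ar-te
1. f -> v, k -> g, p -> b, s -> z / V _ V: no change
2. 0 -> i / C _ C: inserts after position(s) 1, 2, 9: nibinevabarite
3. b -> p, g -> k, v -> f, z -> s / _ #: no change
surface: nibinevabarite

cell KEL=vo, MOD=lu, NUM=gu, CLASS=ra:
underlying: opo-neva-ali-ga-te
1. f -> v, k -> g, p -> b, s -> z / V _ V: fires at position(s) 2: obonevaaligate
2. 0 -> i / C _ C: no change
3. b -> p, g -> k, v -> f, z -> s / _ #: no change
surface: obonevaaligate


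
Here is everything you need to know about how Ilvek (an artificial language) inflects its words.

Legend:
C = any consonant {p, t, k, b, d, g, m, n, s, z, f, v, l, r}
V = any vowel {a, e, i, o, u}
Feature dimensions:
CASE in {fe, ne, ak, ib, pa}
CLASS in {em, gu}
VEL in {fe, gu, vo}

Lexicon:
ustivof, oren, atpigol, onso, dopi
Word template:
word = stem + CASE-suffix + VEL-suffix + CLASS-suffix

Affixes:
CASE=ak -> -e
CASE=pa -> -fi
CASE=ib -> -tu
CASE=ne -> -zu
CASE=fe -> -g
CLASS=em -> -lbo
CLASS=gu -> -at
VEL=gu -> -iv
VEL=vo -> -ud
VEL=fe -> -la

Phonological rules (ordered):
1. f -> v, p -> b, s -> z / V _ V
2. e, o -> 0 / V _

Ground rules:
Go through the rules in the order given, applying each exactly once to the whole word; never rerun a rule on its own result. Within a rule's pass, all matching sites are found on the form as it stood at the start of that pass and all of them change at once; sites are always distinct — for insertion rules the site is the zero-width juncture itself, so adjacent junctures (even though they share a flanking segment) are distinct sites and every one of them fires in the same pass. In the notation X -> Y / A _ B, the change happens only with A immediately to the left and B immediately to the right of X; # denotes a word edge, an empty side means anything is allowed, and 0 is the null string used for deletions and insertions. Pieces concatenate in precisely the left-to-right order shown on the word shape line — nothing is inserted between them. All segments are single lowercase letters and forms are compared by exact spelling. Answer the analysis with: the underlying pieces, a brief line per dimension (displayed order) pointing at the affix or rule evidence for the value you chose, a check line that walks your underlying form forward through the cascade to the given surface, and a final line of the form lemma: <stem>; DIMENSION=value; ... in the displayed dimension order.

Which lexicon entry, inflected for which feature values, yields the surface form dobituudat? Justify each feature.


underlying: dopi-tu-ud-at
CASE=ib - signalled by the affix -tu
CLASS=gu - signalled by the affix -at
VEL=vo - signalled by the affix -ud
check: dopituudat -> dobituudat -> dobituudat
lemma: dopi; CASE=ib; CLASS=gu; VEL=vo


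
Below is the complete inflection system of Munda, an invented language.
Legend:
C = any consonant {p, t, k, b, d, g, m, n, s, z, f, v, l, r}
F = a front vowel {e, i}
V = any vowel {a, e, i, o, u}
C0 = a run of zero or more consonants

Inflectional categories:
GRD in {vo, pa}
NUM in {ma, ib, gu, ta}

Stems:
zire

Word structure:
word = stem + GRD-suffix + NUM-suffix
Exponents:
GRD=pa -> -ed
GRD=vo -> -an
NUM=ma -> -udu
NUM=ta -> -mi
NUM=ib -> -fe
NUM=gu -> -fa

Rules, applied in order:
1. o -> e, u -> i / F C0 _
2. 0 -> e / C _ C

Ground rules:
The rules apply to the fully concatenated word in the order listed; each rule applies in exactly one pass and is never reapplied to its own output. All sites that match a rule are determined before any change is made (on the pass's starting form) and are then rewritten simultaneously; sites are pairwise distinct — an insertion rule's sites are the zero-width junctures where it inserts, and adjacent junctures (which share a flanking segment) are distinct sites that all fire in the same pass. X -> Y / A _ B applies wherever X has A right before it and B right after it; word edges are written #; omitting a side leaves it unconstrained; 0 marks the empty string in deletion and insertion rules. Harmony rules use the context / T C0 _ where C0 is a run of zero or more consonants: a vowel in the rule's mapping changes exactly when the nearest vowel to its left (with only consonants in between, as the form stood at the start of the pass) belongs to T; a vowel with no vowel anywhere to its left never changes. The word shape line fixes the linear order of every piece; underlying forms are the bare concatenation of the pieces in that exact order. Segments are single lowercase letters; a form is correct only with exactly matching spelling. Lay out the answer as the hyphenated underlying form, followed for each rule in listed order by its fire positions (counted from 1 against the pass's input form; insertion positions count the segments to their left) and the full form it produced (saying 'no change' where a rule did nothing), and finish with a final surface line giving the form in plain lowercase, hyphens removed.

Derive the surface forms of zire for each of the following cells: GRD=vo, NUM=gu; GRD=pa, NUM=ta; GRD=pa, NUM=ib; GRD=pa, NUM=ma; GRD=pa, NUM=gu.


cell GRD=vo, NUM=gu:
underlying: zire-an-fa
1. o -> e, u -> i / F C0 _: no change
2. 0 -> e / C _ C: inserts after position(s) 6: zireanefa
surface: zireanefa

cell GRD=pa, NUM=ta:
underlying: zire-ed-mi
1. o -> e, u -> i / F C0 _: no change
2. 0 -> e / C _ C: inserts after position(s) 6: zireedemi
surface: zireedemi

cell GRD=pa, NUM=ib:
underlying: zire-ed-fe
1. o -> e, u -> i / F C0 _: no change
2. 0 -> e / C _ C: inserts after position(s) 6: zireedefe
surface: zireedefe

cell GRD=pa, NUM=ma:
underlying: zire-ed-udu
1. o -> e, u -> i / F C0 _: fires at position(s) 7: zireedidu
2. 0 -> e / C _ C: no change
surface: zireedidu

cell GRD=pa, NUM=gu:
underlying: zire-ed-fa
1. o -> e, u -> i / F C0 _: no change
2. 0 -> e / C _ C: inserts after position(s) 6: zireedefa
surface: zireedefa


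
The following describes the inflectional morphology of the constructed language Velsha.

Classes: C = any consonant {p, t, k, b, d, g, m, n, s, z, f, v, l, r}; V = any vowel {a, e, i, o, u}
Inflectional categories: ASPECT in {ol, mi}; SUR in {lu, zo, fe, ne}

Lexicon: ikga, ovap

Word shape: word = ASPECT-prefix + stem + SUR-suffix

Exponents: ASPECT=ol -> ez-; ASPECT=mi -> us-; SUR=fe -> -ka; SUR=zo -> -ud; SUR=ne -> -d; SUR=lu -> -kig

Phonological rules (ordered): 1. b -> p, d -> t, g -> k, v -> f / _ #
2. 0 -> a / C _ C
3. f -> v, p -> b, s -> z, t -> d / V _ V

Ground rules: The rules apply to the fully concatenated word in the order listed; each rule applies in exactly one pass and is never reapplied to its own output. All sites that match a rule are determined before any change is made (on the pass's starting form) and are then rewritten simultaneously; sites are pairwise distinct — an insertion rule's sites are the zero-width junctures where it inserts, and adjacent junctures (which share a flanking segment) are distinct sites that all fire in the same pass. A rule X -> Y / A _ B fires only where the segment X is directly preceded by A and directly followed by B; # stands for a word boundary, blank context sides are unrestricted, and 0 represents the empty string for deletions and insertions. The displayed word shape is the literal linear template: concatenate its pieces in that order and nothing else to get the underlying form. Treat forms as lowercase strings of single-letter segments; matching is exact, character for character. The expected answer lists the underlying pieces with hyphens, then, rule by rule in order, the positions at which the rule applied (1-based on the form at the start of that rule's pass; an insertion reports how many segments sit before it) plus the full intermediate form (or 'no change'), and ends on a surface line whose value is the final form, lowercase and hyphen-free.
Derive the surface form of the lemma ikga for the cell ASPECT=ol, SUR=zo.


underlying: ez-ikga-ud
1. b -> p, d -> t, g -> k, v -> f / _ #: fires at position(s) 8: ezikgaut
2. 0 -> a / C _ C: inserts after position(s) 4: ezikagaut
3. f -> v, p -> b, s -> z, t -> d / V _ V: no change
surface: ezikagaut


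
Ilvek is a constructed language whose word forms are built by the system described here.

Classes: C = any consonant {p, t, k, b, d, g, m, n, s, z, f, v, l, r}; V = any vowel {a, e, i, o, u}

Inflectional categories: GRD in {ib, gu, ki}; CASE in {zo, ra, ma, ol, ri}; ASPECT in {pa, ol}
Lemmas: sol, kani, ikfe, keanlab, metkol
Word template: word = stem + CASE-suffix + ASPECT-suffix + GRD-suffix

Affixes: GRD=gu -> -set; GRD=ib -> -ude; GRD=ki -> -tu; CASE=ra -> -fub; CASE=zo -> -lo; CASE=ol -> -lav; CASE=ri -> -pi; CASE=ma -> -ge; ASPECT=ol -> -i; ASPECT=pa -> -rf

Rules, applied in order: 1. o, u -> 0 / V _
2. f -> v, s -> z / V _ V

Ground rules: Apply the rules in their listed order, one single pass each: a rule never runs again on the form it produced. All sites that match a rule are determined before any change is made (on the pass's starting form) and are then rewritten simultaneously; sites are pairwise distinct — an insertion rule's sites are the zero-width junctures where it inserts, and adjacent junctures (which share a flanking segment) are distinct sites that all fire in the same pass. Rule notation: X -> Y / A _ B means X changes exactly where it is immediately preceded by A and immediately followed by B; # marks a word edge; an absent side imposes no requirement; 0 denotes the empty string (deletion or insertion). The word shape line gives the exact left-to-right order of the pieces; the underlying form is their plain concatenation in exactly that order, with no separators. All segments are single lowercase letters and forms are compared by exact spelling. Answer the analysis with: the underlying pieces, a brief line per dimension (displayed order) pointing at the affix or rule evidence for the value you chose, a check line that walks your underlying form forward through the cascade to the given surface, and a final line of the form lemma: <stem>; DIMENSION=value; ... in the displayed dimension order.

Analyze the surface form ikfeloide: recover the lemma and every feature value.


underlying: ikfe-lo-i-ude
GRD=ib - signalled by the affix -ude
CASE=zo - signalled by the affix -lo
ASPECT=ol - signalled by the affix -i
check: ikfeloiude -> ikfeloide -> ikfeloide
lemma: ikfe; GRD=ib; CASE=zo; ASPECT=ol


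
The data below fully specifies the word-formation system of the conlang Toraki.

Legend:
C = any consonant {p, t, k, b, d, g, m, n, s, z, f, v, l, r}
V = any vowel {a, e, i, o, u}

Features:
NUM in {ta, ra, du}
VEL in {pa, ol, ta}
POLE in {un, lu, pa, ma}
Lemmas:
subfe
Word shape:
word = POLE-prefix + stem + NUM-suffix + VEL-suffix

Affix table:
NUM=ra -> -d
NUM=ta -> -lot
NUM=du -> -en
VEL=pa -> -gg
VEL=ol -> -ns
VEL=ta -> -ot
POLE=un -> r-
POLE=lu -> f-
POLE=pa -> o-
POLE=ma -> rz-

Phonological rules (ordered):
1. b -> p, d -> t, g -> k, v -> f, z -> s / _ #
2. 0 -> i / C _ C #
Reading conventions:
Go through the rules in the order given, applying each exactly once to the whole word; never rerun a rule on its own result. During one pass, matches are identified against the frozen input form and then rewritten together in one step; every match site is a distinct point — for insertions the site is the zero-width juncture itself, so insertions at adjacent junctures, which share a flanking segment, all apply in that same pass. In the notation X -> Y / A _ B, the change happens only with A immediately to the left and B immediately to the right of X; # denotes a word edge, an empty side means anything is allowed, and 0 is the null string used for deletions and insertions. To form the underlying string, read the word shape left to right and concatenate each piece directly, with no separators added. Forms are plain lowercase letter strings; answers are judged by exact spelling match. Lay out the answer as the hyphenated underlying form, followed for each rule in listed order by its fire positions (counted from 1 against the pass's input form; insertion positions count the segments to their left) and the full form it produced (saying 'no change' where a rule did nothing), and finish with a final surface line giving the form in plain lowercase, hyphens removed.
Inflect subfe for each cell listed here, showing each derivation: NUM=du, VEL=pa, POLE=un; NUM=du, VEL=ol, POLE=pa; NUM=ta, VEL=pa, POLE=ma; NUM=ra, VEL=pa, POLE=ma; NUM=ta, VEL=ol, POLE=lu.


cell NUM=du, VEL=pa, POLE=un:
underlying: r-subfe-en-gg
1. b -> p, d -> t, g -> k, v -> f, z -> s / _ #: fires at position(s) 10: rsubfeengk
2. 0 -> i / C _ C #: inserts after position(s) 9: rsubfeengik
surface: rsubfeengik

cell NUM=du, VEL=ol, POLE=pa:
underlying: o-subfe-en-ns
1. b -> p, d -> t, g -> k, v -> f, z -> s / _ #: no change
2. 0 -> i / C _ C #: inserts after position(s) 9: osubfeennis
surface: osubfeennis

cell NUM=ta, VEL=pa, POLE=ma:
underlying: rz-subfe-lot-gg
1. b -> p, d -> t, g -> k, v -> f, z -> s / _ #: fires at position(s) 12: rzsubfelotgk
2. 0 -> i / C _ C #: inserts after position(s) 11: rzsubfelotgik
surface: rzsubfelotgik

cell NUM=ra, VEL=pa, POLE=ma:
underlying: rz-subfe-d-gg
1. b -> p, d -> t, g -> k, v -> f, z -> s / _ #: fires at position(s) 10: rzsubfedgk
2. 0 -> i / C _ C #: inserts after position(s) 9: rzsubfedgik
surface: rzsubfedgik

cell NUM=ta, VEL=ol, POLE=lu:
underlying: f-subfe-lot-ns
1. b -> p, d -> t, g -> k, v -> f, z -> s / _ #: no change
2. 0 -> i / C _ C #: inserts after position(s) 10: fsubfelotnis
surface: fsubfelotnis


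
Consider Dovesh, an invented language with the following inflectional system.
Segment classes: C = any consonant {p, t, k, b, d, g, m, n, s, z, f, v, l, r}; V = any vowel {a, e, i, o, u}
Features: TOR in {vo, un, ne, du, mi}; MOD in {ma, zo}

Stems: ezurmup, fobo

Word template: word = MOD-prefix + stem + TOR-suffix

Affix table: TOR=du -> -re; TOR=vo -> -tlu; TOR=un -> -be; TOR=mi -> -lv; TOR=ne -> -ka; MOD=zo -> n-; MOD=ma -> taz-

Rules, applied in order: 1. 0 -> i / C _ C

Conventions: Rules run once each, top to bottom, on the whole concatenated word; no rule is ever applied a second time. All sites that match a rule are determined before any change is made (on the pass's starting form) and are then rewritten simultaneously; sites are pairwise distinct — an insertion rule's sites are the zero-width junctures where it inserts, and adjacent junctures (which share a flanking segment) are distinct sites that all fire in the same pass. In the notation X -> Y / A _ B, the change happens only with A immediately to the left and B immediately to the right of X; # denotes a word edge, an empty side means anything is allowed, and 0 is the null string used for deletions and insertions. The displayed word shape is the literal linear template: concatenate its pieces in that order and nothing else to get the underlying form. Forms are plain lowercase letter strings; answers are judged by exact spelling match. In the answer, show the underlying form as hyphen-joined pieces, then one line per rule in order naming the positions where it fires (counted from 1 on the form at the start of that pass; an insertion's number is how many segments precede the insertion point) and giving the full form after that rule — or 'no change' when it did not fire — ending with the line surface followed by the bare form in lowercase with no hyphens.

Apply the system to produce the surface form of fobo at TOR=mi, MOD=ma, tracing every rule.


underlying: taz-fobo-lv
1. 0 -> i / C _ C: inserts after position(s) 3, 8: tazifoboliv
surface: tazifoboliv


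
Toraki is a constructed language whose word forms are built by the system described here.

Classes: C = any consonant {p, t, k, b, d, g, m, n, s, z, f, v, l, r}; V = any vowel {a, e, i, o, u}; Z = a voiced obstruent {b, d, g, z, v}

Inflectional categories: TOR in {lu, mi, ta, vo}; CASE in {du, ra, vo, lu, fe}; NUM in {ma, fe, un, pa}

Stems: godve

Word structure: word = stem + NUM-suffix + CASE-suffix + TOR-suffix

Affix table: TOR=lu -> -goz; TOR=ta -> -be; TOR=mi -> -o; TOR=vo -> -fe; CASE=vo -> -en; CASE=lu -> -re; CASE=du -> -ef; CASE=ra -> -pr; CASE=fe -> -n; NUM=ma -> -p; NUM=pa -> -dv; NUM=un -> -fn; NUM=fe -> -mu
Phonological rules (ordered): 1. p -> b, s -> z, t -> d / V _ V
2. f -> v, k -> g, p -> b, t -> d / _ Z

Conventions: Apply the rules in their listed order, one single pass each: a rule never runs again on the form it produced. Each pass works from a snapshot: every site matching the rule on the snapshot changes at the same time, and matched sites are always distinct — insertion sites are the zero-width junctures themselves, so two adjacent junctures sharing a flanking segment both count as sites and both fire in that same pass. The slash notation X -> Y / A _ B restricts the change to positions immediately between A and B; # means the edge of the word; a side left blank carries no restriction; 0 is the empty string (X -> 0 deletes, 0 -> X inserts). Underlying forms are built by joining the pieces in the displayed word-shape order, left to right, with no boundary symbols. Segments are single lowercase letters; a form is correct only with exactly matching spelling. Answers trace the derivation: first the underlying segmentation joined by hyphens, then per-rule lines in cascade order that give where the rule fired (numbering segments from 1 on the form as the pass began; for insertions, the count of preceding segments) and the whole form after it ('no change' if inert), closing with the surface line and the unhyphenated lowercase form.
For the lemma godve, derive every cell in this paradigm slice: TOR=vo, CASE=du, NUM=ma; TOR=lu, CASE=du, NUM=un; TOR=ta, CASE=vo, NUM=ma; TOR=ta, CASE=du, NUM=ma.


cell TOR=vo, CASE=du, NUM=ma:
underlying: godve-p-ef-fe
1. p -> b, s -> z, t -> d / V _ V: fires at position(s) 6: godvebeffe
2. f -> v, k -> g, p -> b, t -> d / _ Z: no change
surface: godvebeffe

cell TOR=lu, CASE=du, NUM=un:
underlying: godve-fn-ef-goz
1. p -> b, s -> z, t -> d / V _ V: no change
2. f -> v, k -> g, p -> b, t -> d / _ Z: fires at position(s) 9: godvefnevgoz
surface: godvefnevgoz

cell TOR=ta, CASE=vo, NUM=ma:
underlying: godve-p-en-be
1. p -> b, s -> z, t -> d / V _ V: fires at position(s) 6: godvebenbe
2. f -> v, k -> g, p -> b, t -> d / _ Z: no change
surface: godvebenbe

cell TOR=ta, CASE=du, NUM=ma:
underlying: godve-p-ef-be
1. p -> b, s -> z, t -> d / V _ V: fires at position(s) 6: godvebefbe
2. f -> v, k -> g, p -> b, t -> d / _ Z: fires at position(s) 8: godvebevbe
surface: godvebevbe


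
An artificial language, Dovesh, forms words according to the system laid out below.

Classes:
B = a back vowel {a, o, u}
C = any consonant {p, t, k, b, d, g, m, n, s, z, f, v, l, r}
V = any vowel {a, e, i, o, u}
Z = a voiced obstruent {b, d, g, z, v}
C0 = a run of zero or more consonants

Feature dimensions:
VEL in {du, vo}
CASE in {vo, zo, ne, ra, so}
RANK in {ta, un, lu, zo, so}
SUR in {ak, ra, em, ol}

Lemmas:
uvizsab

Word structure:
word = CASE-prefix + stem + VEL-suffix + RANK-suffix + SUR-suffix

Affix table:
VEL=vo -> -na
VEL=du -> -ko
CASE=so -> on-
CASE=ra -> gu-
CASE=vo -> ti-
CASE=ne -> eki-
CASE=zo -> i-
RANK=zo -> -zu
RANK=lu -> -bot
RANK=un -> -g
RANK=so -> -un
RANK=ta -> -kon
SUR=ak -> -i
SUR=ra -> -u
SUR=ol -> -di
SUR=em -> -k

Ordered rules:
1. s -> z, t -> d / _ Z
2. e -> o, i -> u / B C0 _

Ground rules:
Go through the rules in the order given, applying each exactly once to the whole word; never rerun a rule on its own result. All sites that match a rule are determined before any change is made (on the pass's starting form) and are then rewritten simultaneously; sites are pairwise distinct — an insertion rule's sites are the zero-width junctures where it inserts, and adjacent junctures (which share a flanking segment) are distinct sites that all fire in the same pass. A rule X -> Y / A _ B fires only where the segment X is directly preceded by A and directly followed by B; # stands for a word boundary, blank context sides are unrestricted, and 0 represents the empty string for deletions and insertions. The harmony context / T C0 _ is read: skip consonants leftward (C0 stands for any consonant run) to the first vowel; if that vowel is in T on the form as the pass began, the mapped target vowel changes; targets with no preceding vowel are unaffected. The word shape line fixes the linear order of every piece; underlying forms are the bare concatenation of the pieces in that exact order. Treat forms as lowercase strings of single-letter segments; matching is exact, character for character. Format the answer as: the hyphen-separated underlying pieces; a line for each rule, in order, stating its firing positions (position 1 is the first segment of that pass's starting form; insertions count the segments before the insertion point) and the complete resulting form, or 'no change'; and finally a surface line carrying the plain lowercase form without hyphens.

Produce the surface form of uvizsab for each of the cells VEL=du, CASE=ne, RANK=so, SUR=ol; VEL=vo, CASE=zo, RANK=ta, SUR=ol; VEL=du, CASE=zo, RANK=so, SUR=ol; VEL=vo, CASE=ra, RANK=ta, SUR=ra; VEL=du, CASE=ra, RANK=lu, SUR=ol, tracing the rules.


cell VEL=du, CASE=ne, RANK=so, SUR=ol:
underlying: eki-uvizsab-ko-un-di
1. s -> z, t -> d / _ Z: no change
2. e -> o, i -> u / B C0 _: fires at position(s) 6, 16: ekiuvuzsabkoundu
surface: ekiuvuzsabkoundu

cell VEL=vo, CASE=zo, RANK=ta, SUR=ol:
underlying: i-uvizsab-na-kon-di
1. s -> z, t -> d / _ Z: no change
2. e -> o, i -> u / B C0 _: fires at position(s) 4, 15: iuvuzsabnakondu
surface: iuvuzsabnakondu

cell VEL=du, CASE=zo, RANK=so, SUR=ol:
underlying: i-uvizsab-ko-un-di
1. s -> z, t -> d / _ Z: no change
2. e -> o, i -> u / B C0 _: fires at position(s) 4, 14: iuvuzsabkoundu
surface: iuvuzsabkoundu

cell VEL=vo, CASE=ra, RANK=ta, SUR=ra:
underlying: gu-uvizsab-na-kon-u
1. s -> z, t -> d / _ Z: no change
2. e -> o, i -> u / B C0 _: fires at position(s) 5: guuvuzsabnakonu
surface: guuvuzsabnakonu

cell VEL=du, CASE=ra, RANK=lu, SUR=ol:
underlying: gu-uvizsab-ko-bot-di
1. s -> z, t -> d / _ Z: fires at position(s) 14: guuvizsabkoboddi
2. e -> o, i -> u / B C0 _: fires at position(s) 5, 16: guuvuzsabkoboddu
surface: guuvuzsabkoboddu


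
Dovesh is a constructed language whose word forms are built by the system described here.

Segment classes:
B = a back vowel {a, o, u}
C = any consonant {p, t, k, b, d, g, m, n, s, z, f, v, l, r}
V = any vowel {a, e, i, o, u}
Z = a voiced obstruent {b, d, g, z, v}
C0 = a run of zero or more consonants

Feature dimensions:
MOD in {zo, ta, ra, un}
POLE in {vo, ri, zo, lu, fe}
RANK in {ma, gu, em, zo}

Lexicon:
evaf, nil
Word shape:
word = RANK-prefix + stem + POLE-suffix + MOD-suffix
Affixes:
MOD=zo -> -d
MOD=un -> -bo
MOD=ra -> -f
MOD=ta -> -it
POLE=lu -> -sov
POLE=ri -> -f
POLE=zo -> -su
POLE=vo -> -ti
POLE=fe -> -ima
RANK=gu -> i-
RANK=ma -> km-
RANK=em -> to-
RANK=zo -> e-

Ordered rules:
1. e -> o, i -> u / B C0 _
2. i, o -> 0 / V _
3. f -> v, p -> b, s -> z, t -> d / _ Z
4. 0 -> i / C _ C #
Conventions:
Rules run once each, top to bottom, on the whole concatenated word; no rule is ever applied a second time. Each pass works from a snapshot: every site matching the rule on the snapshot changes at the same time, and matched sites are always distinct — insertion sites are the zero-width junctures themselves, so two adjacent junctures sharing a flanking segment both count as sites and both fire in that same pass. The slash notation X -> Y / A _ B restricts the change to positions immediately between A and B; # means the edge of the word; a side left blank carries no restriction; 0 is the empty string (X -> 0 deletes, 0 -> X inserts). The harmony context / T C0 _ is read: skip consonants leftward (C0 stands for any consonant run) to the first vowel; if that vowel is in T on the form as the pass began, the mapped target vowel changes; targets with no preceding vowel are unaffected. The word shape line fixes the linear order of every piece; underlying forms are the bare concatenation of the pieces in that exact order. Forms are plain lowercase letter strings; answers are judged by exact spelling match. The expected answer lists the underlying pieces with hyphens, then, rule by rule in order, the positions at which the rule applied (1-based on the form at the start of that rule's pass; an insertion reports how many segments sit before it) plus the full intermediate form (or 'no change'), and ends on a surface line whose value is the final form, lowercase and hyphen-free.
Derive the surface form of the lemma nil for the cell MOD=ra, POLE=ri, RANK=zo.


underlying: e-nil-f-f
1. e -> o, i -> u / B C0 _: no change
2. i, o -> 0 / V _: no change
3. f -> v, p -> b, s -> z, t -> d / _ Z: no change
4. 0 -> i / C _ C #: inserts after position(s) 5: enilfif
surface: enilfif


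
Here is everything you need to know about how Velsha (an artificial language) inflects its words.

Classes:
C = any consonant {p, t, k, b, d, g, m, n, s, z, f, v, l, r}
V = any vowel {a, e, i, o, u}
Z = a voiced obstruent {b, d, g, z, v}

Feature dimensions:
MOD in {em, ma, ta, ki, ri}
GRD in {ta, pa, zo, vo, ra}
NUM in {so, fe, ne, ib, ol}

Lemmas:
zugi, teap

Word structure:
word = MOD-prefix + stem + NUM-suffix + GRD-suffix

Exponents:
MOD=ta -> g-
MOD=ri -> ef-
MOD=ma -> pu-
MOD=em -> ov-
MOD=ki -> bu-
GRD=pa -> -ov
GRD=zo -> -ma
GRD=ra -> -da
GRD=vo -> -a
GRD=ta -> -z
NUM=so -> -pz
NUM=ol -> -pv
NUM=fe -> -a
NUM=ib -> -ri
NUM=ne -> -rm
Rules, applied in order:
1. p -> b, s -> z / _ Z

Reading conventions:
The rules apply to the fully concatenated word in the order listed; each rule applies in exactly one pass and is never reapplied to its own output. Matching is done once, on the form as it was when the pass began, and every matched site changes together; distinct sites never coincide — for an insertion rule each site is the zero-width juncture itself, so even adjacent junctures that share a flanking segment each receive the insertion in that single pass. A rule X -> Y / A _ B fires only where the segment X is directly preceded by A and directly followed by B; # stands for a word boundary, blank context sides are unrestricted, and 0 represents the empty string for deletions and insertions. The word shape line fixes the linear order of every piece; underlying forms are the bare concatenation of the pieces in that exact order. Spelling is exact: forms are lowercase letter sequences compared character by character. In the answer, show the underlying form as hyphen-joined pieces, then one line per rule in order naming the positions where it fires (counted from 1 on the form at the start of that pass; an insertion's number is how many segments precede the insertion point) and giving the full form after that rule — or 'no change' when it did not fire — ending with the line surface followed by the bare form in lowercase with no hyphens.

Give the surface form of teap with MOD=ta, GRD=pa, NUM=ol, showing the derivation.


underlying: g-teap-pv-ov
1. p -> b, s -> z / _ Z: fires at position(s) 6: gteapbvov
surface: gteapbvov


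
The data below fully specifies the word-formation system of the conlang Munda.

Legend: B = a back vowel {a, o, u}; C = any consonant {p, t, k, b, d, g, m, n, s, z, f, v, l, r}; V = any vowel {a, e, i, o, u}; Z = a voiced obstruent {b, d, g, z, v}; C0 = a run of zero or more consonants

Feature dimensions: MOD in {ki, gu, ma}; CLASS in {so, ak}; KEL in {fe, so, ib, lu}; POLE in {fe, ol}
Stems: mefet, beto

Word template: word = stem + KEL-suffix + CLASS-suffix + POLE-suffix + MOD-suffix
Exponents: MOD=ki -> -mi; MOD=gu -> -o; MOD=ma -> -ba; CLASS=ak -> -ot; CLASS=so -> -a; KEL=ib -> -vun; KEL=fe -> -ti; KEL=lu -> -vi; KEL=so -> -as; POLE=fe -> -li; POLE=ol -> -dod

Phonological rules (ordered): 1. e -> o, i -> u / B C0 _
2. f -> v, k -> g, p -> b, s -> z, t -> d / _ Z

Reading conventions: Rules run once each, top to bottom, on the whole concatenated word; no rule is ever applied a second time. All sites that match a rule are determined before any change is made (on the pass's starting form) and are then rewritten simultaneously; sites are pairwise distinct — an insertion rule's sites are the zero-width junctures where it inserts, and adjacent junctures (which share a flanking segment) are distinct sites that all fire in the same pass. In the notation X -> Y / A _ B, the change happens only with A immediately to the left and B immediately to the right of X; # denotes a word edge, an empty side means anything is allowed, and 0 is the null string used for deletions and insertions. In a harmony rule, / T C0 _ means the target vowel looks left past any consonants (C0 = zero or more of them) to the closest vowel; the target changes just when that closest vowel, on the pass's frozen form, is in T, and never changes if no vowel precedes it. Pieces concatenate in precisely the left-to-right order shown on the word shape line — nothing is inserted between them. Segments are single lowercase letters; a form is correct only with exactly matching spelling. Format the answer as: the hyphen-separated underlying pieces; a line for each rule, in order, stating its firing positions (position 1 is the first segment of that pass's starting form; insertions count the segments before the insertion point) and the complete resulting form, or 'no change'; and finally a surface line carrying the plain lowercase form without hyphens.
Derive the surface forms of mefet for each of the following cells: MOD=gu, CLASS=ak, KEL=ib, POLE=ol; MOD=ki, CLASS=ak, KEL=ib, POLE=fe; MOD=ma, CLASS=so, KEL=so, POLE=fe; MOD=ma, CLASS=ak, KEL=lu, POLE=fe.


cell MOD=gu, CLASS=ak, KEL=ib, POLE=ol:
underlying: mefet-vun-ot-dod-o
1. e -> o, i -> u / B C0 _: no change
2. f -> v, k -> g, p -> b, s -> z, t -> d / _ Z: fires at position(s) 5, 10: mefedvunoddodo
surface: mefedvunoddodo

cell MOD=ki, CLASS=ak, KEL=ib, POLE=fe:
underlying: mefet-vun-ot-li-mi
1. e -> o, i -> u / B C0 _: fires at position(s) 12: mefetvunotlumi
2. f -> v, k -> g, p -> b, s -> z, t -> d / _ Z: fires at position(s) 5: mefedvunotlumi
surface: mefedvunotlumi

cell MOD=ma, CLASS=so, KEL=so, POLE=fe:
underlying: mefet-as-a-li-ba
1. e -> o, i -> u / B C0 _: fires at position(s) 10: mefetasaluba
2. f -> v, k -> g, p -> b, s -> z, t -> d / _ Z: no change
surface: mefetasaluba

cell MOD=ma, CLASS=ak, KEL=lu, POLE=fe:
underlying: mefet-vi-ot-li-ba
1. e -> o, i -> u / B C0 _: fires at position(s) 11: mefetviotluba
2. f -> v, k -> g, p -> b, s -> z, t -> d / _ Z: fires at position(s) 5: mefedviotluba
surface: mefedviotluba


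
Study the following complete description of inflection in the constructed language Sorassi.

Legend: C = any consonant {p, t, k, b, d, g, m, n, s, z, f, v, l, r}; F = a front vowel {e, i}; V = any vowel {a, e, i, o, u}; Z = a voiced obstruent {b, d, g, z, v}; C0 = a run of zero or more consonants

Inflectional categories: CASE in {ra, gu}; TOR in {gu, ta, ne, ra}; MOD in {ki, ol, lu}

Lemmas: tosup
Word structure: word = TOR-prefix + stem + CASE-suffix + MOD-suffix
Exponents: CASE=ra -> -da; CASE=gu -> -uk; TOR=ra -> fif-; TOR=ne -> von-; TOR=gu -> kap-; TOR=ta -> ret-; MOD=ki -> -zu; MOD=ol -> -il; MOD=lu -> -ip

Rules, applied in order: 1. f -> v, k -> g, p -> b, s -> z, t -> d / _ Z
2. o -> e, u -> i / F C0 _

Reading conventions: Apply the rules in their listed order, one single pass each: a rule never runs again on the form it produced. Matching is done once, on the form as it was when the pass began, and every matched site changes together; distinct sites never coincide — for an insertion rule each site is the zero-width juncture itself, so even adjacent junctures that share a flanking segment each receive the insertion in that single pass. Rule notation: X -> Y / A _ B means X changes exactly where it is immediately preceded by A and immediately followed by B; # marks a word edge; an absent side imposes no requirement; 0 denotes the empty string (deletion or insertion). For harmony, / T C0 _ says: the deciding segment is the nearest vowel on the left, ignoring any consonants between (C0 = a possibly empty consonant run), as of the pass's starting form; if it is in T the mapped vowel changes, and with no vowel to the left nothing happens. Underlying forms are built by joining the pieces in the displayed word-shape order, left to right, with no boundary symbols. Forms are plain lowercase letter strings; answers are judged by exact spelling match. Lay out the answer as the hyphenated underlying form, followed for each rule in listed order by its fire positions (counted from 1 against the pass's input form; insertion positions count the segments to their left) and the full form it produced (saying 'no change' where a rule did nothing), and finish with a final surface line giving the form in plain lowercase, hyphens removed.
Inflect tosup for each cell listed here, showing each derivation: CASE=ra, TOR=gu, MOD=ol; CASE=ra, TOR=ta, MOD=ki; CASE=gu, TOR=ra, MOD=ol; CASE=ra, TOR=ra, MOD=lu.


cell CASE=ra, TOR=gu, MOD=ol:
underlying: kap-tosup-da-il
1. f -> v, k -> g, p -> b, s -> z, t -> d / _ Z: fires at position(s) 8: kaptosubdail
2. o -> e, u -> i / F C0 _: no change
surface: kaptosubdail

cell CASE=ra, TOR=ta, MOD=ki:
underlying: ret-tosup-da-zu
1. f -> v, k -> g, p -> b, s -> z, t -> d / _ Z: fires at position(s) 8: rettosubdazu
2. o -> e, u -> i / F C0 _: fires at position(s) 5: rettesubdazu
surface: rettesubdazu

cell CASE=gu, TOR=ra, MOD=ol:
underlying: fif-tosup-uk-il
1. f -> v, k -> g, p -> b, s -> z, t -> d / _ Z: no change
2. o -> e, u -> i / F C0 _: fires at position(s) 5: fiftesupukil
surface: fiftesupukil

cell CASE=ra, TOR=ra, MOD=lu:
underlying: fif-tosup-da-ip
1. f -> v, k -> g, p -> b, s -> z, t -> d / _ Z: fires at position(s) 8: fiftosubdaip
2. o -> e, u -> i / F C0 _: fires at position(s) 5: fiftesubdaip
surface: fiftesubdaip


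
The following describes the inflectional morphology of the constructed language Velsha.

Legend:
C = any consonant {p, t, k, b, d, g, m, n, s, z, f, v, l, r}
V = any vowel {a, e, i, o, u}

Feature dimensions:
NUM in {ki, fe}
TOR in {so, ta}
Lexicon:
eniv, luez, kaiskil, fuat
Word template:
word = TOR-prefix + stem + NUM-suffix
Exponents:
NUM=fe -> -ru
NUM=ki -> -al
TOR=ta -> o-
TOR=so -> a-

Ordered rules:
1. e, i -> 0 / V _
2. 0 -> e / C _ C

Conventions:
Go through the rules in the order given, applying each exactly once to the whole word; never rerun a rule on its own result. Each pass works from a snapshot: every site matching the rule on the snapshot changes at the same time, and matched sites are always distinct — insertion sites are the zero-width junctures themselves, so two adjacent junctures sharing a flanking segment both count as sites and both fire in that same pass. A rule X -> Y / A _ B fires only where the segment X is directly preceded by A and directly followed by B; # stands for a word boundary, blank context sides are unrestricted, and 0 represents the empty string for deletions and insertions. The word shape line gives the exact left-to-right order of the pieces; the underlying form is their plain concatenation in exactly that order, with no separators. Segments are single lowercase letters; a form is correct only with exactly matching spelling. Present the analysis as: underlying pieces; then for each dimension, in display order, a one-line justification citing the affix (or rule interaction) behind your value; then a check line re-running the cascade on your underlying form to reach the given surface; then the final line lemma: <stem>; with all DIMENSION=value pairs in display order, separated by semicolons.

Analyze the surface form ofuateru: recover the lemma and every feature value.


underlying: o-fuat-ru
NUM=fe - signalled by the affix -ru
TOR=ta - signalled by the affix o-
check: ofuatru -> ofuatru -> ofuateru
lemma: fuat; NUM=fe; TOR=ta
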